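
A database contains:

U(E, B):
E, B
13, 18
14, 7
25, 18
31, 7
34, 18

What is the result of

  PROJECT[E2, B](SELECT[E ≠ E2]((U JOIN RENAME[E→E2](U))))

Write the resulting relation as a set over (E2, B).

{(13, 18), (14, 7), (25, 18), (31, 7), (34, 18)}

ρ[E→E2]: schema becomes (E2, B); tuples unchanged.
Joining U and RENAME[E→E2](U) on B yields {(13, 18, 13), (13, 18, 25), (13, 18, 34), (14, 7, 14), (14, 7, 31), (25, 18, 13), (25, 18, 25), (25, 18, 34), (31, 7, 14), (31, 7, 31), (34, 18, 13), (34, 18, 25), (34, 18, 34)}.
σ[E ≠ E2]: keep tuples satisfying E ≠ E2 → {(13, 18, 25), (13, 18, 34), (14, 7, 31), (25, 18, 13), (25, 18, 34), (31, 7, 14), (34, 18, 13), (34, 18, 25)}
Projecting to E2, B (3 duplicate(s) eliminated): {(13, 18), (14, 7), (25, 18), (31, 7), (34, 18)}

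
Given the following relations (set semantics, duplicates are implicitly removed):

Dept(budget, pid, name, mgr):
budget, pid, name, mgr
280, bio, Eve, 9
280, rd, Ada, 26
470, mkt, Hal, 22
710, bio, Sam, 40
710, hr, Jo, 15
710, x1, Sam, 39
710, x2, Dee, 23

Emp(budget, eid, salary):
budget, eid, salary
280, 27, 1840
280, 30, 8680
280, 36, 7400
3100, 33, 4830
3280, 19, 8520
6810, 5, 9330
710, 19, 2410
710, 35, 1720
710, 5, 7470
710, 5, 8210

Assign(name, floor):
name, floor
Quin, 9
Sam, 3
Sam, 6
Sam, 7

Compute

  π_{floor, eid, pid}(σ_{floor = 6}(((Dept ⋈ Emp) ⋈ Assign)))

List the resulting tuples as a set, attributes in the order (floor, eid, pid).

{(6, 19, bio), (6, 19, x1), (6, 35, bio), (6, 35, x1), (6, 5, bio), (6, 5, x1)}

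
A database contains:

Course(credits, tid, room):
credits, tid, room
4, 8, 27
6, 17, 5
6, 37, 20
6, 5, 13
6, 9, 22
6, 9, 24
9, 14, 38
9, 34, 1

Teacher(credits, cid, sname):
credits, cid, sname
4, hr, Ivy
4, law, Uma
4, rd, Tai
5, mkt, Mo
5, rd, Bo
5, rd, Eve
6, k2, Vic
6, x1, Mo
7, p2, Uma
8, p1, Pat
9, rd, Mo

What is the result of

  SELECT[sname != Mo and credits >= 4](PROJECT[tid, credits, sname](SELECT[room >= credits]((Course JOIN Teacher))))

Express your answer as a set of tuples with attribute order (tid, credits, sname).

{(37, 6, Vic), (5, 6, Vic), (8, 4, Ivy), (8, 4, Tai), (8, 4, Uma), (9, 6, Vic)}

Joining Course and Teacher on credits yields {(4, 8, 27, hr, Ivy), (4, 8, 27, law, Uma), (4, 8, 27, rd, Tai), (6, 17, 5, k2, Vic), (6, 17, 5, x1, Mo), (6, 37, 20, k2, Vic), (6, 37, 20, x1, Mo), (6, 5, 13, k2, Vic), (6, 5, 13, x1, Mo), (6, 9, 22, k2, Vic), (6, 9, 22, x1, Mo), (6, 9, 24, k2, Vic), (6, 9, 24, x1, Mo), (9, 14, 38, rd, Mo), (9, 34, 1, rd, Mo)}.
Filtering on room >= credits leaves {(4, 8, 27, hr, Ivy), (4, 8, 27, law, Uma), (4, 8, 27, rd, Tai), (6, 37, 20, k2, Vic), (6, 37, 20, x1, Mo), (6, 5, 13, k2, Vic), (6, 5, 13, x1, Mo), (6, 9, 22, k2, Vic), (6, 9, 22, x1, Mo), (6, 9, 24, k2, Vic), (6, 9, 24, x1, Mo), (9, 14, 38, rd, Mo)}.
Projecting to tid, credits, sname (2 duplicate(s) eliminated): {(14, 9, Mo), (37, 6, Mo), (37, 6, Vic), (5, 6, Mo), (5, 6, Vic), (8, 4, Ivy), (8, 4, Tai), (8, 4, Uma), (9, 6, Mo), (9, 6, Vic)}
Filtering on sname != Mo and credits >= 4 leaves {(37, 6, Vic), (5, 6, Vic), (8, 4, Ivy), (8, 4, Tai), (8, 4, Uma), (9, 6, Vic)}.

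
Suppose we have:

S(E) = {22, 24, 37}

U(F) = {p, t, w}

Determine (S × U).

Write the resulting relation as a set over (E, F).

{(22, p), (22, t), (22, w), (24, p), (24, t), (24, w), (37, p), (37, t), (37, w)}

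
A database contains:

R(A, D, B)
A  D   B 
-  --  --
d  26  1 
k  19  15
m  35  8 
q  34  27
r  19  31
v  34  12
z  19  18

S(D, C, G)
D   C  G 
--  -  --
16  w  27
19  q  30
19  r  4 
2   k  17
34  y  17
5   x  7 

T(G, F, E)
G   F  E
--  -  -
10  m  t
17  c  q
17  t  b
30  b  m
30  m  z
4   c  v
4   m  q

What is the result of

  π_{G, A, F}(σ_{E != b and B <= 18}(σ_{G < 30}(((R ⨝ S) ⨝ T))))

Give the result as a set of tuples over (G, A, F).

R ⋈ S (natural join on D): {(k, 19, 15, q, 30), (k, 19, 15, r, 4), (q, 34, 27, y, 17), (r, 19, 31, q, 30), (r, 19, 31, r, 4), (v, 34, 12, y, 17), (z, 19, 18, q, 30), (z, 19, 18, r, 4)}
(R ⨝ S) ⋈ T (natural join on G): {(k, 19, 15, q, 30, b, m), (k, 19, 15, q, 30, m, z), (k, 19, 15, r, 4, c, v), (k, 19, 15, r, 4, m, q), (q, 34, 27, y, 17, c, q), (q, 34, 27, y, 17, t, b), (r, 19, 31, q, 30, b, m), (r, 19, 31, q, 30, m, z), (r, 19, 31, r, 4, c, v), (r, 19, 31, r, 4, m, q), (v, 34, 12, y, 17, c, q), (v, 34, 12, y, 17, t, b), (z, 19, 18, q, 30, b, m), (z, 19, 18, q, 30, m, z), (z, 19, 18, r, 4, c, v), (z, 19, 18, r, 4, m, q)}
Selection G < 30: {(k, 19, 15, r, 4, c, v), (k, 19, 15, r, 4, m, q), (q, 34, 27, y, 17, c, q), (q, 34, 27, y, 17, t, b), (r, 19, 31, r, 4, c, v), (r, 19, 31, r, 4, m, q), (v, 34, 12, y, 17, c, q), (v, 34, 12, y, 17, t, b), (z, 19, 18, r, 4, c, v), (z, 19, 18, r, 4, m, q)}
Selection E != b and B <= 18: {(k, 19, 15, r, 4, c, v), (k, 19, 15, r, 4, m, q), (v, 34, 12, y, 17, c, q), (z, 19, 18, r, 4, c, v), (z, 19, 18, r, 4, m, q)}
π_{G, A, F} gives {(17, v, c), (4, k, c), (4, k, m), (4, z, c), (4, z, m)}.

{(17, v, c), (4, k, c), (4, k, m), (4, z, c), (4, z, m)}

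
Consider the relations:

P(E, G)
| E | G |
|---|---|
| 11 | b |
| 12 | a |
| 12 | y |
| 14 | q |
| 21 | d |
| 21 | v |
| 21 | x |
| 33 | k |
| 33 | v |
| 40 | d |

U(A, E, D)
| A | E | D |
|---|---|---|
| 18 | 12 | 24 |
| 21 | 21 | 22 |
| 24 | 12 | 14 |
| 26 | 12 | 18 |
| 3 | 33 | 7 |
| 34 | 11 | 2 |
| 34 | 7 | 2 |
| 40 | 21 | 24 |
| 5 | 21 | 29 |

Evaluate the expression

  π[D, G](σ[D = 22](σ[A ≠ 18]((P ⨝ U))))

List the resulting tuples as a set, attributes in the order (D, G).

{(22, d), (22, v), (22, x)}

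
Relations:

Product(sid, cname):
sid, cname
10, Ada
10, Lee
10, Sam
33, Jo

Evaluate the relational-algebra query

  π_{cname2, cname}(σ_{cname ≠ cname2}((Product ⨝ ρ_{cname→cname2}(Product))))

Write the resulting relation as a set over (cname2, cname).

ρ[cname→cname2]: schema becomes (sid, cname2); tuples unchanged.
Product ⋈ ρ_{cname→cname2}(Product) (natural join on sid): {(10, Ada, Ada), (10, Ada, Lee), (10, Ada, Sam), (10, Lee, Ada), (10, Lee, Lee), (10, Lee, Sam), (10, Sam, Ada), (10, Sam, Lee), (10, Sam, Sam), (33, Jo, Jo)}
Filtering on cname ≠ cname2 leaves {(10, Ada, Lee), (10, Ada, Sam), (10, Lee, Ada), (10, Lee, Sam), (10, Sam, Ada), (10, Sam, Lee)}.
Keep only column(s) cname2, cname: {(Ada, Lee), (Ada, Sam), (Lee, Ada), (Lee, Sam), (Sam, Ada), (Sam, Lee)}

{(Ada, Lee), (Ada, Sam), (Lee, Ada), (Lee, Sam), (Sam, Ada), (Sam, Lee)}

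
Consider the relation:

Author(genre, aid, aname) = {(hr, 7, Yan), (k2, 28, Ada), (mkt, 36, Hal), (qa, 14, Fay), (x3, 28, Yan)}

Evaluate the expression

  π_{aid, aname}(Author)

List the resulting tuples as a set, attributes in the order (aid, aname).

{(14, Fay), (28, Ada), (28, Yan), (36, Hal), (7, Yan)}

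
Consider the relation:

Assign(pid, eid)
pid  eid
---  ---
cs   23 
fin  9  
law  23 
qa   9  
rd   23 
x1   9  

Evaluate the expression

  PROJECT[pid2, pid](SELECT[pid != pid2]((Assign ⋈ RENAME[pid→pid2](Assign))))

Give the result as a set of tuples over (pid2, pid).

{(cs, law), (cs, rd), (fin, qa), (fin, x1), (law, cs), (law, rd), (qa, fin), (qa, x1), (rd, cs), (rd, law), (x1, fin), (x1, qa)}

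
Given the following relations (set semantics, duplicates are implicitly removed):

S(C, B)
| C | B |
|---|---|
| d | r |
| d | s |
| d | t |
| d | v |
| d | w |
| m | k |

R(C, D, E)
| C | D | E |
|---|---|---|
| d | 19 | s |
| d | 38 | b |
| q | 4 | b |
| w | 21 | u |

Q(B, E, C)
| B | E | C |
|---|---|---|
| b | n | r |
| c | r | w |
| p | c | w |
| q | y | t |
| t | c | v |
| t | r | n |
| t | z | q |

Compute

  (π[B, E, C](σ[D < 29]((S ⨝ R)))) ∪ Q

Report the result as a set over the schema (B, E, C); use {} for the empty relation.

{(b, n, r), (c, r, w), (p, c, w), (q, y, t), (r, s, d), (s, s, d), (t, c, v), (t, r, n), (t, s, d), (t, z, q), (v, s, d), (w, s, d)}

S ⋈ R (natural join on C): {(d, r, 19, s), (d, r, 38, b), (d, s, 19, s), (d, s, 38, b), (d, t, 19, s), (d, t, 38, b), (d, v, 19, s), (d, v, 38, b), (d, w, 19, s), (d, w, 38, b)}
Filtering on D < 29 leaves {(d, r, 19, s), (d, s, 19, s), (d, t, 19, s), (d, v, 19, s), (d, w, 19, s)}.
Keep only column(s) B, E, C: {(r, s, d), (s, s, d), (t, s, d), (v, s, d), (w, s, d)}
Set union of the two operands is {(b, n, r), (c, r, w), (p, c, w), (q, y, t), (r, s, d), (s, s, d), (t, c, v), (t, r, n), (t, s, d), (t, z, q), (v, s, d), (w, s, d)}.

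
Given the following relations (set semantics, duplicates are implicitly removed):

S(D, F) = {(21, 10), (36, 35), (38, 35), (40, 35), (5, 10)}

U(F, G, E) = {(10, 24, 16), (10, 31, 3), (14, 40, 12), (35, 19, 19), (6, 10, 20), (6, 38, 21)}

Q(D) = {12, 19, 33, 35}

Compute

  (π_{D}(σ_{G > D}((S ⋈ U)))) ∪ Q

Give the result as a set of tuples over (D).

{12, 19, 21, 33, 35, 5}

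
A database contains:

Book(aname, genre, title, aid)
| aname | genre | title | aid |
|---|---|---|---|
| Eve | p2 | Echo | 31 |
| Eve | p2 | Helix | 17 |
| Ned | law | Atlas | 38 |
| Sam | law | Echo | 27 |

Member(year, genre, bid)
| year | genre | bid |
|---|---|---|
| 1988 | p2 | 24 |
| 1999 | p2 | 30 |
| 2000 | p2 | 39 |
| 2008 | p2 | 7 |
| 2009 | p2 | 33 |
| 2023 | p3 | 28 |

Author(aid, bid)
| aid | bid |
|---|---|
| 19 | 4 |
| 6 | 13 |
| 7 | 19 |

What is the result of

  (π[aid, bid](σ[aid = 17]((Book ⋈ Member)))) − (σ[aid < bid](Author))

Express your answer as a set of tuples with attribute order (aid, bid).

{(17, 24), (17, 30), (17, 33), (17, 39), (17, 7)}

Natural join on genre: {(Eve, p2, Echo, 31, 1988, 24), (Eve, p2, Echo, 31, 1999, 30), (Eve, p2, Echo, 31, 2000, 39), (Eve, p2, Echo, 31, 2008, 7), (Eve, p2, Echo, 31, 2009, 33), (Eve, p2, Helix, 17, 1988, 24), (Eve, p2, Helix, 17, 1999, 30), (Eve, p2, Helix, 17, 2000, 39), (Eve, p2, Helix, 17, 2008, 7), (Eve, p2, Helix, 17, 2009, 33)}
σ[aid = 17]: keep tuples satisfying aid = 17 → {(Eve, p2, Helix, 17, 1988, 24), (Eve, p2, Helix, 17, 1999, 30), (Eve, p2, Helix, 17, 2000, 39), (Eve, p2, Helix, 17, 2008, 7), (Eve, p2, Helix, 17, 2009, 33)}
π_{aid, bid} gives {(17, 24), (17, 30), (17, 33), (17, 39), (17, 7)}.
σ[aid < bid]: keep tuples satisfying aid < bid → {(6, 13), (7, 19)}
Taking the difference: {(17, 24), (17, 30), (17, 33), (17, 39), (17, 7)}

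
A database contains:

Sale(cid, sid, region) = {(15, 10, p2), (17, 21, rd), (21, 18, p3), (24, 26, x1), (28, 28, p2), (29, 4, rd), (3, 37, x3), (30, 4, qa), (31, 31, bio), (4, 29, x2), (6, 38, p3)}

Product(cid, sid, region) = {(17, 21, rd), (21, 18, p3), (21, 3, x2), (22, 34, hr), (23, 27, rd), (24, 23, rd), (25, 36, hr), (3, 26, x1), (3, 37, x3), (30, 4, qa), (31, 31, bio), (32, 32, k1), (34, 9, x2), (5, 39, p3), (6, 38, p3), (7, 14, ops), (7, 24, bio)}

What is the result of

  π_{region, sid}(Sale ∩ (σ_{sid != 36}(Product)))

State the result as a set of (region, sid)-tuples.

{(bio, 31), (p3, 18), (p3, 38), (qa, 4), (rd, 21), (x3, 37)}

Selection sid != 36: {(17, 21, rd), (21, 18, p3), (21, 3, x2), (22, 34, hr), (23, 27, rd), (24, 23, rd), (3, 26, x1), (3, 37, x3), (30, 4, qa), (31, 31, bio), (32, 32, k1), (34, 9, x2), (5, 39, p3), (6, 38, p3), (7, 14, ops), (7, 24, bio)}
Set intersection of the two operands is {(17, 21, rd), (21, 18, p3), (3, 37, x3), (30, 4, qa), (31, 31, bio), (6, 38, p3)}.
Keep only column(s) region, sid: {(bio, 31), (p3, 18), (p3, 38), (qa, 4), (rd, 21), (x3, 37)}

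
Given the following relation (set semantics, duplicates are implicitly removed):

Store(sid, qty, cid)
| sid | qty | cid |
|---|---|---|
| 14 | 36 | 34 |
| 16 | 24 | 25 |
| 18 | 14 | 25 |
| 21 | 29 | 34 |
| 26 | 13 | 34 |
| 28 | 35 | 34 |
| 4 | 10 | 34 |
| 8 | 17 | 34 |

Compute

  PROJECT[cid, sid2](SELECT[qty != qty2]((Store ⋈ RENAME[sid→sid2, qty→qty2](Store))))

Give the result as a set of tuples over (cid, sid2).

ρ[sid→sid2, qty→qty2]: schema becomes (sid2, qty2, cid); tuples unchanged.
Store ⋈ RENAME[sid→sid2, qty→qty2](Store) (natural join on cid): {(14, 36, 34, 14, 36), (14, 36, 34, 21, 29), (14, 36, 34, 26, 13), (14, 36, 34, 28, 35), (14, 36, 34, 4, 10), (14, 36, 34, 8, 17), (16, 24, 25, 16, 24), (16, 24, 25, 18, 14), (18, 14, 25, 16, 24), (18, 14, 25, 18, 14), (21, 29, 34, 14, 36), (21, 29, 34, 21, 29), (21, 29, 34, 26, 13), (21, 29, 34, 28, 35), (21, 29, 34, 4, 10), (21, 29, 34, 8, 17), (26, 13, 34, 14, 36), (26, 13, 34, 21, 29), (26, 13, 34, 26, 13), (26, 13, 34, 28, 35), (26, 13, 34, 4, 10), (26, 13, 34, 8, 17), (28, 35, 34, 14, 36), (28, 35, 34, 21, 29), (28, 35, 34, 26, 13), (28, 35, 34, 28, 35), (28, 35, 34, 4, 10), (28, 35, 34, 8, 17), (4, 10, 34, 14, 36), (4, 10, 34, 21, 29), (4, 10, 34, 26, 13), (4, 10, 34, 28, 35), (4, 10, 34, 4, 10), (4, 10, 34, 8, 17), (8, 17, 34, 14, 36), (8, 17, 34, 21, 29), (8, 17, 34, 26, 13), (8, 17, 34, 28, 35), (8, 17, 34, 4, 10), (8, 17, 34, 8, 17)}
Selection qty != qty2: {(14, 36, 34, 21, 29), (14, 36, 34, 26, 13), (14, 36, 34, 28, 35), (14, 36, 34, 4, 10), (14, 36, 34, 8, 17), (16, 24, 25, 18, 14), (18, 14, 25, 16, 24), (21, 29, 34, 14, 36), (21, 29, 34, 26, 13), (21, 29, 34, 28, 35), (21, 29, 34, 4, 10), (21, 29, 34, 8, 17), (26, 13, 34, 14, 36), (26, 13, 34, 21, 29), (26, 13, 34, 28, 35), (26, 13, 34, 4, 10), (26, 13, 34, 8, 17), (28, 35, 34, 14, 36), (28, 35, 34, 21, 29), (28, 35, 34, 26, 13), (28, 35, 34, 4, 10), (28, 35, 34, 8, 17), (4, 10, 34, 14, 36), (4, 10, 34, 21, 29), (4, 10, 34, 26, 13), (4, 10, 34, 28, 35), (4, 10, 34, 8, 17), (8, 17, 34, 14, 36), (8, 17, 34, 21, 29), (8, 17, 34, 26, 13), (8, 17, 34, 28, 35), (8, 17, 34, 4, 10)}
π[cid, sid2]: project onto (cid, sid2) (24 duplicate(s) eliminated) → {(25, 16), (25, 18), (34, 14), (34, 21), (34, 26), (34, 28), (34, 4), (34, 8)}

{(25, 16), (25, 18), (34, 14), (34, 21), (34, 26), (34, 28), (34, 4), (34, 8)}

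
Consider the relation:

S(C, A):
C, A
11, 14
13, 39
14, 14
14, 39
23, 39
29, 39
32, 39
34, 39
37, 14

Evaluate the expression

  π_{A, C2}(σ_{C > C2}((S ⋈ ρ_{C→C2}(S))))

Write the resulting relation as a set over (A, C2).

{(14, 11), (14, 14), (39, 13), (39, 14), (39, 23), (39, 29), (39, 32)}

ρ[C→C2]: schema becomes (C2, A); tuples unchanged.
Joining S and ρ_{C→C2}(S) on A yields {(11, 14, 11), (11, 14, 14), (11, 14, 37), (13, 39, 13), (13, 39, 14), (13, 39, 23), (13, 39, 29), (13, 39, 32), (13, 39, 34), (14, 14, 11), (14, 14, 14), (14, 14, 37), (14, 39, 13), (14, 39, 14), (14, 39, 23), (14, 39, 29), (14, 39, 32), (14, 39, 34), (23, 39, 13), (23, 39, 14), (23, 39, 23), (23, 39, 29), (23, 39, 32), (23, 39, 34), (29, 39, 13), (29, 39, 14), (29, 39, 23), (29, 39, 29), (29, 39, 32), (29, 39, 34), (32, 39, 13), (32, 39, 14), (32, 39, 23), (32, 39, 29), (32, 39, 32), (32, 39, 34), (34, 39, 13), (34, 39, 14), (34, 39, 23), (34, 39, 29), (34, 39, 32), (34, 39, 34), (37, 14, 11), (37, 14, 14), (37, 14, 37)}.
Selection C > C2: {(14, 14, 11), (14, 39, 13), (23, 39, 13), (23, 39, 14), (29, 39, 13), (29, 39, 14), (29, 39, 23), (32, 39, 13), (32, 39, 14), (32, 39, 23), (32, 39, 29), (34, 39, 13), (34, 39, 14), (34, 39, 23), (34, 39, 29), (34, 39, 32), (37, 14, 11), (37, 14, 14)}
π[A, C2]: project onto (A, C2) (11 duplicate(s) eliminated) → {(14, 11), (14, 14), (39, 13), (39, 14), (39, 23), (39, 29), (39, 32)}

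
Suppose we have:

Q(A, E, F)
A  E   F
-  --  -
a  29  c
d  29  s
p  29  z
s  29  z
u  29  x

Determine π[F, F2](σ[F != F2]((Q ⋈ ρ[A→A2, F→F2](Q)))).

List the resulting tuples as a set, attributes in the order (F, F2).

{(c, s), (c, x), (c, z), (s, c), (s, x), (s, z), (x, c), (x, s), (x, z), (z, c), (z, s), (z, x)}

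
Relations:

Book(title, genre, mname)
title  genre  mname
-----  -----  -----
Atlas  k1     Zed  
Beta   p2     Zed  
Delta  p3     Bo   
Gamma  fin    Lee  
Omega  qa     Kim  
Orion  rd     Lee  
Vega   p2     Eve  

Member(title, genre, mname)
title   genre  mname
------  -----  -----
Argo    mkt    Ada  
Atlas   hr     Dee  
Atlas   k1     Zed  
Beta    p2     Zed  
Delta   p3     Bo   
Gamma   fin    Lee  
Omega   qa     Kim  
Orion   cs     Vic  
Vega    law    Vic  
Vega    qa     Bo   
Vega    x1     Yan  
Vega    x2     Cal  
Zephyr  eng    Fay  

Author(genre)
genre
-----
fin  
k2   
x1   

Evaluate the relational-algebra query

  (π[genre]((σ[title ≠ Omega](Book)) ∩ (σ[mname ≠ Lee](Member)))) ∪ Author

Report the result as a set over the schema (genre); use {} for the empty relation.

{fin, k1, k2, p2, p3, x1}

Filtering on title ≠ Omega leaves {(Atlas, k1, Zed), (Beta, p2, Zed), (Delta, p3, Bo), (Gamma, fin, Lee), (Orion, rd, Lee), (Vega, p2, Eve)}.
Filtering on mname ≠ Lee leaves {(Argo, mkt, Ada), (Atlas, hr, Dee), (Atlas, k1, Zed), (Beta, p2, Zed), (Delta, p3, Bo), (Omega, qa, Kim), (Orion, cs, Vic), (Vega, law, Vic), (Vega, qa, Bo), (Vega, x1, Yan), (Vega, x2, Cal), (Zephyr, eng, Fay)}.
Set intersection of the two operands is {(Atlas, k1, Zed), (Beta, p2, Zed), (Delta, p3, Bo)}.
π_{genre} gives {k1, p2, p3}.
Set union of the two operands is {fin, k1, k2, p2, p3, x1}.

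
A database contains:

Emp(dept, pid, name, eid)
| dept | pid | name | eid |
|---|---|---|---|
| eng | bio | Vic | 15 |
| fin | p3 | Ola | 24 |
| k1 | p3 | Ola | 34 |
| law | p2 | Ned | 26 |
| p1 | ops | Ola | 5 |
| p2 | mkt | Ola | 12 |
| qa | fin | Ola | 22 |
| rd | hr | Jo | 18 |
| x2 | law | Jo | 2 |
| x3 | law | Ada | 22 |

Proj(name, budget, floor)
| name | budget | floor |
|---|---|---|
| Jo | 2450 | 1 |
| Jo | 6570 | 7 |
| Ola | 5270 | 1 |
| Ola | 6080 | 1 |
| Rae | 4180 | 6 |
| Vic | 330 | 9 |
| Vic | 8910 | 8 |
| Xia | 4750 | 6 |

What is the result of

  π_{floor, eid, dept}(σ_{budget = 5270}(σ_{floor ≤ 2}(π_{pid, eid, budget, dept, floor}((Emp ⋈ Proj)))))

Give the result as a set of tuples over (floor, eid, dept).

{(1, 12, p2), (1, 22, qa), (1, 24, fin), (1, 34, k1), (1, 5, p1)}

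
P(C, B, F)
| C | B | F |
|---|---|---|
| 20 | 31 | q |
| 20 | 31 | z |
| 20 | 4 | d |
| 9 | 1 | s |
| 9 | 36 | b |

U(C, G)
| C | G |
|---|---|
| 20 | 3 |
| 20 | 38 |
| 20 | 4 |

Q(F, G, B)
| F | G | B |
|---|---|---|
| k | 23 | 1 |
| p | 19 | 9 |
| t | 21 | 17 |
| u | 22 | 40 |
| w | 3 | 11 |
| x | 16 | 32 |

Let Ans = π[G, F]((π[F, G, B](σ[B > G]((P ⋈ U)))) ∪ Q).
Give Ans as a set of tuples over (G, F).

P ⋈ U (natural join on C): {(20, 31, q, 3), (20, 31, q, 38), (20, 31, q, 4), (20, 31, z, 3), (20, 31, z, 38), (20, 31, z, 4), (20, 4, d, 3), (20, 4, d, 38), (20, 4, d, 4)}
Selection B > G: {(20, 31, q, 3), (20, 31, q, 4), (20, 31, z, 3), (20, 31, z, 4), (20, 4, d, 3)}
Projecting to F, G, B: {(d, 3, 4), (q, 3, 31), (q, 4, 31), (z, 3, 31), (z, 4, 31)}
Union: {(d, 3, 4), (q, 3, 31), (q, 4, 31), (z, 3, 31), (z, 4, 31)} with {(k, 23, 1), (p, 19, 9), (t, 21, 17), (u, 22, 40), (w, 3, 11), (x, 16, 32)} → {(d, 3, 4), (k, 23, 1), (p, 19, 9), (q, 3, 31), (q, 4, 31), (t, 21, 17), (u, 22, 40), (w, 3, 11), (x, 16, 32), (z, 3, 31), (z, 4, 31)}
Projecting to G, F: {(16, x), (19, p), (21, t), (22, u), (23, k), (3, d), (3, q), (3, w), (3, z), (4, q), (4, z)}

{(16, x), (19, p), (21, t), (22, u), (23, k), (3, d), (3, q), (3, w), (3, z), (4, q), (4, z)}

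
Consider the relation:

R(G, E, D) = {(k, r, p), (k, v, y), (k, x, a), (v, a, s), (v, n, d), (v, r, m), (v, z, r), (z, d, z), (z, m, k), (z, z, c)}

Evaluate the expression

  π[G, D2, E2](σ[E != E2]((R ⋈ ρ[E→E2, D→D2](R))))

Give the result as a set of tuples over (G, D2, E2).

{(k, a, x), (k, p, r), (k, y, v), (v, d, n), (v, m, r), (v, r, z), (v, s, a), (z, c, z), (z, k, m), (z, z, d)}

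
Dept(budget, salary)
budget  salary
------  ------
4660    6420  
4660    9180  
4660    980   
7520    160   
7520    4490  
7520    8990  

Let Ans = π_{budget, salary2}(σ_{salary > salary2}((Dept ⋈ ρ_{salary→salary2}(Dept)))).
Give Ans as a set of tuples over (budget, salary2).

{(4660, 6420), (4660, 980), (7520, 160), (7520, 4490)}

ρ[salary→salary2]: schema becomes (budget, salary2); tuples unchanged.
Natural join on budget: {(4660, 6420, 6420), (4660, 6420, 9180), (4660, 6420, 980), (4660, 9180, 6420), (4660, 9180, 9180), (4660, 9180, 980), (4660, 980, 6420), (4660, 980, 9180), (4660, 980, 980), (7520, 160, 160), (7520, 160, 4490), (7520, 160, 8990), (7520, 4490, 160), (7520, 4490, 4490), (7520, 4490, 8990), (7520, 8990, 160), (7520, 8990, 4490), (7520, 8990, 8990)}
σ[salary > salary2]: keep tuples satisfying salary > salary2 → {(4660, 6420, 980), (4660, 9180, 6420), (4660, 9180, 980), (7520, 4490, 160), (7520, 8990, 160), (7520, 8990, 4490)}
π[budget, salary2]: project onto (budget, salary2) (2 duplicate(s) eliminated) → {(4660, 6420), (4660, 980), (7520, 160), (7520, 4490)}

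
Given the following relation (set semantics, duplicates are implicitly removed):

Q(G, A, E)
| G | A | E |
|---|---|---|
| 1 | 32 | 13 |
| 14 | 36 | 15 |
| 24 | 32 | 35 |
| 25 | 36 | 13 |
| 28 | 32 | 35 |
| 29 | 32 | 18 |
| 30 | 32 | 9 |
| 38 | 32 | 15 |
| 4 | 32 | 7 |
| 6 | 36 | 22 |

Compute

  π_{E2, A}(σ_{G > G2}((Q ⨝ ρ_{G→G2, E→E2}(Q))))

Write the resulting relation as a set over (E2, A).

{(13, 32), (15, 36), (18, 32), (22, 36), (35, 32), (7, 32), (9, 32)}

ρ[G→G2, E→E2]: schema becomes (G2, A, E2); tuples unchanged.
Joining Q and ρ_{G→G2, E→E2}(Q) on A yields {(1, 32, 13, 1, 13), (1, 32, 13, 24, 35), (1, 32, 13, 28, 35), (1, 32, 13, 29, 18), (1, 32, 13, 30, 9), (1, 32, 13, 38, 15), (1, 32, 13, 4, 7), (14, 36, 15, 14, 15), (14, 36, 15, 25, 13), (14, 36, 15, 6, 22), (24, 32, 35, 1, 13), (24, 32, 35, 24, 35), (24, 32, 35, 28, 35), (24, 32, 35, 29, 18), (24, 32, 35, 30, 9), (24, 32, 35, 38, 15), (24, 32, 35, 4, 7), (25, 36, 13, 14, 15), (25, 36, 13, 25, 13), (25, 36, 13, 6, 22), (28, 32, 35, 1, 13), (28, 32, 35, 24, 35), (28, 32, 35, 28, 35), (28, 32, 35, 29, 18), (28, 32, 35, 30, 9), (28, 32, 35, 38, 15), (28, 32, 35, 4, 7), (29, 32, 18, 1, 13), (29, 32, 18, 24, 35), (29, 32, 18, 28, 35), (29, 32, 18, 29, 18), (29, 32, 18, 30, 9), (29, 32, 18, 38, 15), (29, 32, 18, 4, 7), (30, 32, 9, 1, 13), (30, 32, 9, 24, 35), (30, 32, 9, 28, 35), (30, 32, 9, 29, 18), (30, 32, 9, 30, 9), (30, 32, 9, 38, 15), (30, 32, 9, 4, 7), (38, 32, 15, 1, 13), (38, 32, 15, 24, 35), (38, 32, 15, 28, 35), (38, 32, 15, 29, 18), (38, 32, 15, 30, 9), (38, 32, 15, 38, 15), (38, 32, 15, 4, 7), (4, 32, 7, 1, 13), (4, 32, 7, 24, 35), (4, 32, 7, 28, 35), (4, 32, 7, 29, 18), (4, 32, 7, 30, 9), (4, 32, 7, 38, 15), (4, 32, 7, 4, 7), (6, 36, 22, 14, 15), (6, 36, 22, 25, 13), (6, 36, 22, 6, 22)}.
Selection G > G2: {(14, 36, 15, 6, 22), (24, 32, 35, 1, 13), (24, 32, 35, 4, 7), (25, 36, 13, 14, 15), (25, 36, 13, 6, 22), (28, 32, 35, 1, 13), (28, 32, 35, 24, 35), (28, 32, 35, 4, 7), (29, 32, 18, 1, 13), (29, 32, 18, 24, 35), (29, 32, 18, 28, 35), (29, 32, 18, 4, 7), (30, 32, 9, 1, 13), (30, 32, 9, 24, 35), (30, 32, 9, 28, 35), (30, 32, 9, 29, 18), (30, 32, 9, 4, 7), (38, 32, 15, 1, 13), (38, 32, 15, 24, 35), (38, 32, 15, 28, 35), (38, 32, 15, 29, 18), (38, 32, 15, 30, 9), (38, 32, 15, 4, 7), (4, 32, 7, 1, 13)}
Keep only column(s) E2, A (17 duplicate(s) eliminated): {(13, 32), (15, 36), (18, 32), (22, 36), (35, 32), (7, 32), (9, 32)}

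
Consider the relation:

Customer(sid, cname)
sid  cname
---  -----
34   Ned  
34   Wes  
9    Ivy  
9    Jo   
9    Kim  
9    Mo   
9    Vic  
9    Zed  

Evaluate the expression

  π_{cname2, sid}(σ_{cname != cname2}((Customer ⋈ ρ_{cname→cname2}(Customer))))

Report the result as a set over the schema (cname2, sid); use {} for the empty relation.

{(Ivy, 9), (Jo, 9), (Kim, 9), (Mo, 9), (Ned, 34), (Vic, 9), (Wes, 34), (Zed, 9)}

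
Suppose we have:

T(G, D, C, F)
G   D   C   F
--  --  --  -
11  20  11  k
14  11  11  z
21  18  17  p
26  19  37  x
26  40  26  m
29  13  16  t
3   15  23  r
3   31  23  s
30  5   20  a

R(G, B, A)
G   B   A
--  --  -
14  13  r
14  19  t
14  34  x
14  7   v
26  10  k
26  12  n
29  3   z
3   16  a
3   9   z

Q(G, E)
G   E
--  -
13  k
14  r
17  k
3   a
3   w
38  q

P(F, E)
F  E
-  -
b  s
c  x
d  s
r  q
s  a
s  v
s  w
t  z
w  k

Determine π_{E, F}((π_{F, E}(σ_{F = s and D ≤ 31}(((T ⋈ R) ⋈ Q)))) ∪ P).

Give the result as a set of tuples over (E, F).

{(a, s), (k, w), (q, r), (s, b), (s, d), (v, s), (w, s), (x, c), (z, t)}

Joining T and R on G yields {(14, 11, 11, z, 13, r), (14, 11, 11, z, 19, t), (14, 11, 11, z, 34, x), (14, 11, 11, z, 7, v), (26, 19, 37, x, 10, k), (26, 19, 37, x, 12, n), (26, 40, 26, m, 10, k), (26, 40, 26, m, 12, n), (29, 13, 16, t, 3, z), (3, 15, 23, r, 16, a), (3, 15, 23, r, 9, z), (3, 31, 23, s, 16, a), (3, 31, 23, s, 9, z)}.
Joining (T ⋈ R) and Q on G yields {(14, 11, 11, z, 13, r, r), (14, 11, 11, z, 19, t, r), (14, 11, 11, z, 34, x, r), (14, 11, 11, z, 7, v, r), (3, 15, 23, r, 16, a, a), (3, 15, 23, r, 16, a, w), (3, 15, 23, r, 9, z, a), (3, 15, 23, r, 9, z, w), (3, 31, 23, s, 16, a, a), (3, 31, 23, s, 16, a, w), (3, 31, 23, s, 9, z, a), (3, 31, 23, s, 9, z, w)}.
Apply σ_{F = s and D ≤ 31}; surviving tuples: {(3, 31, 23, s, 16, a, a), (3, 31, 23, s, 16, a, w), (3, 31, 23, s, 9, z, a), (3, 31, 23, s, 9, z, w)}
Keep only column(s) F, E (2 duplicate(s) eliminated): {(s, a), (s, w)}
Union: {(s, a), (s, w)} with {(b, s), (c, x), (d, s), (r, q), (s, a), (s, v), (s, w), (t, z), (w, k)} → {(b, s), (c, x), (d, s), (r, q), (s, a), (s, v), (s, w), (t, z), (w, k)}
Keep only column(s) E, F: {(a, s), (k, w), (q, r), (s, b), (s, d), (v, s), (w, s), (x, c), (z, t)}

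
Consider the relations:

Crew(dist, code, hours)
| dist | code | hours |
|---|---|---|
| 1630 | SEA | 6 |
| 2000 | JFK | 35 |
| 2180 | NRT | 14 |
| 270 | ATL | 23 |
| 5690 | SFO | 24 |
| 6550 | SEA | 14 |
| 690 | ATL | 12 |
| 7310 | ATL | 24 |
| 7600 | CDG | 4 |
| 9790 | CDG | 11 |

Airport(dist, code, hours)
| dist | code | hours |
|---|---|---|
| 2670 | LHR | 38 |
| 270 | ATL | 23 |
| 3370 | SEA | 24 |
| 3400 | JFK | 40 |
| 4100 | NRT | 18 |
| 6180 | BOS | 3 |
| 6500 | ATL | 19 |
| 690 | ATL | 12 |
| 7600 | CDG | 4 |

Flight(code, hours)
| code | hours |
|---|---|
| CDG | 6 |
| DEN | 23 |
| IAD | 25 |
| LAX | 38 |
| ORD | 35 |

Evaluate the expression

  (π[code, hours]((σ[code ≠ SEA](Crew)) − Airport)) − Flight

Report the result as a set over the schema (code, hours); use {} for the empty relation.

Apply σ_{code ≠ SEA}; surviving tuples: {(2000, JFK, 35), (2180, NRT, 14), (270, ATL, 23), (5690, SFO, 24), (690, ATL, 12), (7310, ATL, 24), (7600, CDG, 4), (9790, CDG, 11)}
Difference: {(2000, JFK, 35), (2180, NRT, 14), (270, ATL, 23), (5690, SFO, 24), (690, ATL, 12), (7310, ATL, 24), (7600, CDG, 4), (9790, CDG, 11)} with {(2670, LHR, 38), (270, ATL, 23), (3370, SEA, 24), (3400, JFK, 40), (4100, NRT, 18), (6180, BOS, 3), (6500, ATL, 19), (690, ATL, 12), (7600, CDG, 4)} → {(2000, JFK, 35), (2180, NRT, 14), (5690, SFO, 24), (7310, ATL, 24), (9790, CDG, 11)}
π[code, hours]: project onto (code, hours) → {(ATL, 24), (CDG, 11), (JFK, 35), (NRT, 14), (SFO, 24)}
Difference: {(ATL, 24), (CDG, 11), (JFK, 35), (NRT, 14), (SFO, 24)} with {(CDG, 6), (DEN, 23), (IAD, 25), (LAX, 38), (ORD, 35)} → {(ATL, 24), (CDG, 11), (JFK, 35), (NRT, 14), (SFO, 24)}

{(ATL, 24), (CDG, 11), (JFK, 35), (NRT, 14), (SFO, 24)}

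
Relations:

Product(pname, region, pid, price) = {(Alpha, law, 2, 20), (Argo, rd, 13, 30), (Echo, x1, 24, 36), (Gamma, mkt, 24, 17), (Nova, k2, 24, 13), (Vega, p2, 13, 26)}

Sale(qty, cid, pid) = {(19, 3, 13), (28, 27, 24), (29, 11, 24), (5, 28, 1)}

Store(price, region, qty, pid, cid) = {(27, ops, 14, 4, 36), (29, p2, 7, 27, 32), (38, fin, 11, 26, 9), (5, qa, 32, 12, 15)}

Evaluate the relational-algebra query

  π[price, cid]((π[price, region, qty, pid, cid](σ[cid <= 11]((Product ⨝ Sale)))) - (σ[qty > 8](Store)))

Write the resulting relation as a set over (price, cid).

{(13, 11), (17, 11), (26, 3), (30, 3), (36, 11)}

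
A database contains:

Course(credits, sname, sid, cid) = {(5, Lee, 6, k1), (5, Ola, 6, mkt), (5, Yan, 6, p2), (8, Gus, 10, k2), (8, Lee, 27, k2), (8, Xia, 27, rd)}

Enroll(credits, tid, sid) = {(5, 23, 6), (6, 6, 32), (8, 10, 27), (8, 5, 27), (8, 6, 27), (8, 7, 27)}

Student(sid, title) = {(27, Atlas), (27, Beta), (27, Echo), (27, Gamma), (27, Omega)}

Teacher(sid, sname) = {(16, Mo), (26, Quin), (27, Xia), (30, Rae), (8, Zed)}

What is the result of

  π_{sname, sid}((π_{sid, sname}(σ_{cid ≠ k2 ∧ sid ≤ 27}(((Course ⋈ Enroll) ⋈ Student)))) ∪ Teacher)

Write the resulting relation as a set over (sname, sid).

{(Mo, 16), (Quin, 26), (Rae, 30), (Xia, 27), (Zed, 8)}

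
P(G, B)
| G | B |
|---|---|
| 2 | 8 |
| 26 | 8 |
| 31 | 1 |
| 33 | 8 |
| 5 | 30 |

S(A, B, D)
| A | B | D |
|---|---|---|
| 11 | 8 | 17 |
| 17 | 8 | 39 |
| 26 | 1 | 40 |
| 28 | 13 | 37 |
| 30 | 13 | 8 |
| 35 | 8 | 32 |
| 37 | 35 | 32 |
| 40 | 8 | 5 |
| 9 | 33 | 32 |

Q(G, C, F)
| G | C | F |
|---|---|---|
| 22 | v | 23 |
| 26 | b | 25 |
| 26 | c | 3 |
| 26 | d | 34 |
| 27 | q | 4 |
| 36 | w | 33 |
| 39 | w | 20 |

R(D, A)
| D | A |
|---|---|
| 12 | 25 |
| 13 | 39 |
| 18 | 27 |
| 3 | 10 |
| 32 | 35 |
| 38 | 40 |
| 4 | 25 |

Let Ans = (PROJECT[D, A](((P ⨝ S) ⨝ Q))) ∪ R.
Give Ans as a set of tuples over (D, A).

P ⋈ S (natural join on B): {(2, 8, 11, 17), (2, 8, 17, 39), (2, 8, 35, 32), (2, 8, 40, 5), (26, 8, 11, 17), (26, 8, 17, 39), (26, 8, 35, 32), (26, 8, 40, 5), (31, 1, 26, 40), (33, 8, 11, 17), (33, 8, 17, 39), (33, 8, 35, 32), (33, 8, 40, 5)}
(P ⨝ S) ⋈ Q (natural join on G): {(26, 8, 11, 17, b, 25), (26, 8, 11, 17, c, 3), (26, 8, 11, 17, d, 34), (26, 8, 17, 39, b, 25), (26, 8, 17, 39, c, 3), (26, 8, 17, 39, d, 34), (26, 8, 35, 32, b, 25), (26, 8, 35, 32, c, 3), (26, 8, 35, 32, d, 34), (26, 8, 40, 5, b, 25), (26, 8, 40, 5, c, 3), (26, 8, 40, 5, d, 34)}
Projecting to D, A (8 duplicate(s) eliminated): {(17, 11), (32, 35), (39, 17), (5, 40)}
Taking the union: {(12, 25), (13, 39), (17, 11), (18, 27), (3, 10), (32, 35), (38, 40), (39, 17), (4, 25), (5, 40)}

{(12, 25), (13, 39), (17, 11), (18, 27), (3, 10), (32, 35), (38, 40), (39, 17), (4, 25), (5, 40)}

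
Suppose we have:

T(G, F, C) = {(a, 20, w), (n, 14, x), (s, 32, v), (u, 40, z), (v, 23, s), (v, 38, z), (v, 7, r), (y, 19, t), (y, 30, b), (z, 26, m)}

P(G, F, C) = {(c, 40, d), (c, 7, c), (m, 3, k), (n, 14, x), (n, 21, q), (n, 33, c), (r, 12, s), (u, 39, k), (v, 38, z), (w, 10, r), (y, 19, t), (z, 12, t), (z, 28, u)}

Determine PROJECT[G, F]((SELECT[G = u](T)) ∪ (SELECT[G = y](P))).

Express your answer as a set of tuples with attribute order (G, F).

{(u, 40), (y, 19)}

Apply σ_{G = u}; surviving tuples: {(u, 40, z)}
Apply σ_{G = y}; surviving tuples: {(y, 19, t)}
Taking the union: {(u, 40, z), (y, 19, t)}
π_{G, F} gives {(u, 40), (y, 19)}.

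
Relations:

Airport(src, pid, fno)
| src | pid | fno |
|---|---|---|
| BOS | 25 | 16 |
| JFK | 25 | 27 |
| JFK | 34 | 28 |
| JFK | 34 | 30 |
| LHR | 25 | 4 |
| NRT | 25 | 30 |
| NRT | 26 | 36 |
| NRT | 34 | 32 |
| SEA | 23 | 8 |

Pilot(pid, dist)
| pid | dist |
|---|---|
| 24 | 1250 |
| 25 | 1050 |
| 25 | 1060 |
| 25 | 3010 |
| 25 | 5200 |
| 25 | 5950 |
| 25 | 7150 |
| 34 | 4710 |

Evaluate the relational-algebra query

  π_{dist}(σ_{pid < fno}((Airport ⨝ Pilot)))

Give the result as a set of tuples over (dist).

Joining Airport and Pilot on pid yields {(BOS, 25, 16, 1050), (BOS, 25, 16, 1060), (BOS, 25, 16, 3010), (BOS, 25, 16, 5200), (BOS, 25, 16, 5950), (BOS, 25, 16, 7150), (JFK, 25, 27, 1050), (JFK, 25, 27, 1060), (JFK, 25, 27, 3010), (JFK, 25, 27, 5200), (JFK, 25, 27, 5950), (JFK, 25, 27, 7150), (JFK, 34, 28, 4710), (JFK, 34, 30, 4710), (LHR, 25, 4, 1050), (LHR, 25, 4, 1060), (LHR, 25, 4, 3010), (LHR, 25, 4, 5200), (LHR, 25, 4, 5950), (LHR, 25, 4, 7150), (NRT, 25, 30, 1050), (NRT, 25, 30, 1060), (NRT, 25, 30, 3010), (NRT, 25, 30, 5200), (NRT, 25, 30, 5950), (NRT, 25, 30, 7150), (NRT, 34, 32, 4710)}.
Apply σ_{pid < fno}; surviving tuples: {(JFK, 25, 27, 1050), (JFK, 25, 27, 1060), (JFK, 25, 27, 3010), (JFK, 25, 27, 5200), (JFK, 25, 27, 5950), (JFK, 25, 27, 7150), (NRT, 25, 30, 1050), (NRT, 25, 30, 1060), (NRT, 25, 30, 3010), (NRT, 25, 30, 5200), (NRT, 25, 30, 5950), (NRT, 25, 30, 7150)}
π[dist]: project onto (dist) (6 duplicate(s) eliminated) → {1050, 1060, 3010, 5200, 5950, 7150}

{1050, 1060, 3010, 5200, 5950, 7150}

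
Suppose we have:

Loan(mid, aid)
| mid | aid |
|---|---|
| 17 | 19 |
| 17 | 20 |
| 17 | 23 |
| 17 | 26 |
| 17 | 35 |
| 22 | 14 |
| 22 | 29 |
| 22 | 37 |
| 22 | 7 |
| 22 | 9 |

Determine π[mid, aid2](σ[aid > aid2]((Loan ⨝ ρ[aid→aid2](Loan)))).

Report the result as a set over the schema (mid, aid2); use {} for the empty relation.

{(17, 19), (17, 20), (17, 23), (17, 26), (22, 14), (22, 29), (22, 7), (22, 9)}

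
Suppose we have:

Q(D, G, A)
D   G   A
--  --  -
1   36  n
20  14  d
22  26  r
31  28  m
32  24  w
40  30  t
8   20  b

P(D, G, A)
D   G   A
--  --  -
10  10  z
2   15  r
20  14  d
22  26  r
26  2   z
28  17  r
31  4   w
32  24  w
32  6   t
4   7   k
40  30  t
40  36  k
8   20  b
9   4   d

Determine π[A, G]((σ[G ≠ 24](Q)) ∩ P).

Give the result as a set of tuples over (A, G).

{(b, 20), (d, 14), (r, 26), (t, 30)}

Selection G ≠ 24: {(1, 36, n), (20, 14, d), (22, 26, r), (31, 28, m), (40, 30, t), (8, 20, b)}
Taking the intersection: {(20, 14, d), (22, 26, r), (40, 30, t), (8, 20, b)}
π_{A, G} gives {(b, 20), (d, 14), (r, 26), (t, 30)}.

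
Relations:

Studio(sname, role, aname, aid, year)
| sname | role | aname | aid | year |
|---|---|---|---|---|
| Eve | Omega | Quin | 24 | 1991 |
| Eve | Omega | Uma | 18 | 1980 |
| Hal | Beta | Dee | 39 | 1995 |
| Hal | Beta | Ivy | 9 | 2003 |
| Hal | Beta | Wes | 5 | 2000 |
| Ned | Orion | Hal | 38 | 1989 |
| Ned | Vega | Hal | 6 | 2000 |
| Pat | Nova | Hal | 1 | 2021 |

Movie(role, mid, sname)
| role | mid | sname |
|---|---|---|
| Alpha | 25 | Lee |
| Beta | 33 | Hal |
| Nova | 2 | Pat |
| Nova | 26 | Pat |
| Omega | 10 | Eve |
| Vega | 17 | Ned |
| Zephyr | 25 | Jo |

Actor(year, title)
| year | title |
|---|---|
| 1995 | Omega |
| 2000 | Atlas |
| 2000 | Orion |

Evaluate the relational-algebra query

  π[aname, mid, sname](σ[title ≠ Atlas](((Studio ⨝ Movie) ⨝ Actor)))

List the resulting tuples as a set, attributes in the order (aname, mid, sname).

Studio ⋈ Movie (natural join on sname, role): {(Eve, Omega, Quin, 24, 1991, 10), (Eve, Omega, Uma, 18, 1980, 10), (Hal, Beta, Dee, 39, 1995, 33), (Hal, Beta, Ivy, 9, 2003, 33), (Hal, Beta, Wes, 5, 2000, 33), (Ned, Vega, Hal, 6, 2000, 17), (Pat, Nova, Hal, 1, 2021, 2), (Pat, Nova, Hal, 1, 2021, 26)}
(Studio ⨝ Movie) ⋈ Actor (natural join on year): {(Hal, Beta, Dee, 39, 1995, 33, Omega), (Hal, Beta, Wes, 5, 2000, 33, Atlas), (Hal, Beta, Wes, 5, 2000, 33, Orion), (Ned, Vega, Hal, 6, 2000, 17, Atlas), (Ned, Vega, Hal, 6, 2000, 17, Orion)}
Filtering on title ≠ Atlas leaves {(Hal, Beta, Dee, 39, 1995, 33, Omega), (Hal, Beta, Wes, 5, 2000, 33, Orion), (Ned, Vega, Hal, 6, 2000, 17, Orion)}.
π_{aname, mid, sname} gives {(Dee, 33, Hal), (Hal, 17, Ned), (Wes, 33, Hal)}.

{(Dee, 33, Hal), (Hal, 17, Ned), (Wes, 33, Hal)}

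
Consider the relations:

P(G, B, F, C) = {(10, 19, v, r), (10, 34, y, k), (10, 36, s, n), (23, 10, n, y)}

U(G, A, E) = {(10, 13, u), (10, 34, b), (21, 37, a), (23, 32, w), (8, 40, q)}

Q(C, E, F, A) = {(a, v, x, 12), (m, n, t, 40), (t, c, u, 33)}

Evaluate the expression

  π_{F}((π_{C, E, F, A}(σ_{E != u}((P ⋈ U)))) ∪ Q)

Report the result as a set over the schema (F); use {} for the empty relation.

Joining P and U on G yields {(10, 19, v, r, 13, u), (10, 19, v, r, 34, b), (10, 34, y, k, 13, u), (10, 34, y, k, 34, b), (10, 36, s, n, 13, u), (10, 36, s, n, 34, b), (23, 10, n, y, 32, w)}.
Selection E != u: {(10, 19, v, r, 34, b), (10, 34, y, k, 34, b), (10, 36, s, n, 34, b), (23, 10, n, y, 32, w)}
π[C, E, F, A]: project onto (C, E, F, A) → {(k, b, y, 34), (n, b, s, 34), (r, b, v, 34), (y, w, n, 32)}
Union: {(k, b, y, 34), (n, b, s, 34), (r, b, v, 34), (y, w, n, 32)} with {(a, v, x, 12), (m, n, t, 40), (t, c, u, 33)} → {(a, v, x, 12), (k, b, y, 34), (m, n, t, 40), (n, b, s, 34), (r, b, v, 34), (t, c, u, 33), (y, w, n, 32)}
π[F]: project onto (F) → {n, s, t, u, v, x, y}

{n, s, t, u, v, x, y}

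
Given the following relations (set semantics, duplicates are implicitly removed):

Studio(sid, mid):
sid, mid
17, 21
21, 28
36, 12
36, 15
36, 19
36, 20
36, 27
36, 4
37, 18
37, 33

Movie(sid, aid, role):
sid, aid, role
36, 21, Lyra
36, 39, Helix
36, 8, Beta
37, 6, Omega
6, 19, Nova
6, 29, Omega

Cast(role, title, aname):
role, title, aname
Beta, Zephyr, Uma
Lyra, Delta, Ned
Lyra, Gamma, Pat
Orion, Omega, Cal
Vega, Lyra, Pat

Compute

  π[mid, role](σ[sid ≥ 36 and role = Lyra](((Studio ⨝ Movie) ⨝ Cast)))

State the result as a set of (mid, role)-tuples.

{(12, Lyra), (15, Lyra), (19, Lyra), (20, Lyra), (27, Lyra), (4, Lyra)}

Studio ⋈ Movie (natural join on sid): {(36, 12, 21, Lyra), (36, 12, 39, Helix), (36, 12, 8, Beta), (36, 15, 21, Lyra), (36, 15, 39, Helix), (36, 15, 8, Beta), (36, 19, 21, Lyra), (36, 19, 39, Helix), (36, 19, 8, Beta), (36, 20, 21, Lyra), (36, 20, 39, Helix), (36, 20, 8, Beta), (36, 27, 21, Lyra), (36, 27, 39, Helix), (36, 27, 8, Beta), (36, 4, 21, Lyra), (36, 4, 39, Helix), (36, 4, 8, Beta), (37, 18, 6, Omega), (37, 33, 6, Omega)}
(Studio ⨝ Movie) ⋈ Cast (natural join on role): {(36, 12, 21, Lyra, Delta, Ned), (36, 12, 21, Lyra, Gamma, Pat), (36, 12, 8, Beta, Zephyr, Uma), (36, 15, 21, Lyra, Delta, Ned), (36, 15, 21, Lyra, Gamma, Pat), (36, 15, 8, Beta, Zephyr, Uma), (36, 19, 21, Lyra, Delta, Ned), (36, 19, 21, Lyra, Gamma, Pat), (36, 19, 8, Beta, Zephyr, Uma), (36, 20, 21, Lyra, Delta, Ned), (36, 20, 21, Lyra, Gamma, Pat), (36, 20, 8, Beta, Zephyr, Uma), (36, 27, 21, Lyra, Delta, Ned), (36, 27, 21, Lyra, Gamma, Pat), (36, 27, 8, Beta, Zephyr, Uma), (36, 4, 21, Lyra, Delta, Ned), (36, 4, 21, Lyra, Gamma, Pat), (36, 4, 8, Beta, Zephyr, Uma)}
Selection sid ≥ 36 and role = Lyra: {(36, 12, 21, Lyra, Delta, Ned), (36, 12, 21, Lyra, Gamma, Pat), (36, 15, 21, Lyra, Delta, Ned), (36, 15, 21, Lyra, Gamma, Pat), (36, 19, 21, Lyra, Delta, Ned), (36, 19, 21, Lyra, Gamma, Pat), (36, 20, 21, Lyra, Delta, Ned), (36, 20, 21, Lyra, Gamma, Pat), (36, 27, 21, Lyra, Delta, Ned), (36, 27, 21, Lyra, Gamma, Pat), (36, 4, 21, Lyra, Delta, Ned), (36, 4, 21, Lyra, Gamma, Pat)}
Keep only column(s) mid, role (6 duplicate(s) eliminated): {(12, Lyra), (15, Lyra), (19, Lyra), (20, Lyra), (27, Lyra), (4, Lyra)}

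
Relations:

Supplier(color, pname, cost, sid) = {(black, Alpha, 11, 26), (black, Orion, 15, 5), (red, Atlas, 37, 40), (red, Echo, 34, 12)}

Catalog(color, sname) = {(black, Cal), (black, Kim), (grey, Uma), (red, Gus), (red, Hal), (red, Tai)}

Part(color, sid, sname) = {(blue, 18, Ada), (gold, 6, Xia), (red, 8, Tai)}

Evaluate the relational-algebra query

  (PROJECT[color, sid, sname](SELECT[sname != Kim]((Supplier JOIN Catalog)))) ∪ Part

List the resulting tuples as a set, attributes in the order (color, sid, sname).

Supplier ⋈ Catalog (natural join on color): {(black, Alpha, 11, 26, Cal), (black, Alpha, 11, 26, Kim), (black, Orion, 15, 5, Cal), (black, Orion, 15, 5, Kim), (red, Atlas, 37, 40, Gus), (red, Atlas, 37, 40, Hal), (red, Atlas, 37, 40, Tai), (red, Echo, 34, 12, Gus), (red, Echo, 34, 12, Hal), (red, Echo, 34, 12, Tai)}
Filtering on sname != Kim leaves {(black, Alpha, 11, 26, Cal), (black, Orion, 15, 5, Cal), (red, Atlas, 37, 40, Gus), (red, Atlas, 37, 40, Hal), (red, Atlas, 37, 40, Tai), (red, Echo, 34, 12, Gus), (red, Echo, 34, 12, Hal), (red, Echo, 34, 12, Tai)}.
Projecting to color, sid, sname: {(black, 26, Cal), (black, 5, Cal), (red, 12, Gus), (red, 12, Hal), (red, 12, Tai), (red, 40, Gus), (red, 40, Hal), (red, 40, Tai)}
Taking the union: {(black, 26, Cal), (black, 5, Cal), (blue, 18, Ada), (gold, 6, Xia), (red, 12, Gus), (red, 12, Hal), (red, 12, Tai), (red, 40, Gus), (red, 40, Hal), (red, 40, Tai), (red, 8, Tai)}

{(black, 26, Cal), (black, 5, Cal), (blue, 18, Ada), (gold, 6, Xia), (red, 12, Gus), (red, 12, Hal), (red, 12, Tai), (red, 40, Gus), (red, 40, Hal), (red, 40, Tai), (red, 8, Tai)}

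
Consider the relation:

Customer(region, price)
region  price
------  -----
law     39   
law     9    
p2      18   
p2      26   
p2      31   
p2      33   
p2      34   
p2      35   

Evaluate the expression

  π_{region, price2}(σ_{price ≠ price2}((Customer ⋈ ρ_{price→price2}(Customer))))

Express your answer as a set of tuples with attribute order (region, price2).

ρ[price→price2]: schema becomes (region, price2); tuples unchanged.
Joining Customer and ρ_{price→price2}(Customer) on region yields {(law, 39, 39), (law, 39, 9), (law, 9, 39), (law, 9, 9), (p2, 18, 18), (p2, 18, 26), (p2, 18, 31), (p2, 18, 33), (p2, 18, 34), (p2, 18, 35), (p2, 26, 18), (p2, 26, 26), (p2, 26, 31), (p2, 26, 33), (p2, 26, 34), (p2, 26, 35), (p2, 31, 18), (p2, 31, 26), (p2, 31, 31), (p2, 31, 33), (p2, 31, 34), (p2, 31, 35), (p2, 33, 18), (p2, 33, 26), (p2, 33, 31), (p2, 33, 33), (p2, 33, 34), (p2, 33, 35), (p2, 34, 18), (p2, 34, 26), (p2, 34, 31), (p2, 34, 33), (p2, 34, 34), (p2, 34, 35), (p2, 35, 18), (p2, 35, 26), (p2, 35, 31), (p2, 35, 33), (p2, 35, 34), (p2, 35, 35)}.
σ[price ≠ price2]: keep tuples satisfying price ≠ price2 → {(law, 39, 9), (law, 9, 39), (p2, 18, 26), (p2, 18, 31), (p2, 18, 33), (p2, 18, 34), (p2, 18, 35), (p2, 26, 18), (p2, 26, 31), (p2, 26, 33), (p2, 26, 34), (p2, 26, 35), (p2, 31, 18), (p2, 31, 26), (p2, 31, 33), (p2, 31, 34), (p2, 31, 35), (p2, 33, 18), (p2, 33, 26), (p2, 33, 31), (p2, 33, 34), (p2, 33, 35), (p2, 34, 18), (p2, 34, 26), (p2, 34, 31), (p2, 34, 33), (p2, 34, 35), (p2, 35, 18), (p2, 35, 26), (p2, 35, 31), (p2, 35, 33), (p2, 35, 34)}
π[region, price2]: project onto (region, price2) (24 duplicate(s) eliminated) → {(law, 39), (law, 9), (p2, 18), (p2, 26), (p2, 31), (p2, 33), (p2, 34), (p2, 35)}

{(law, 39), (law, 9), (p2, 18), (p2, 26), (p2, 31), (p2, 33), (p2, 34), (p2, 35)}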